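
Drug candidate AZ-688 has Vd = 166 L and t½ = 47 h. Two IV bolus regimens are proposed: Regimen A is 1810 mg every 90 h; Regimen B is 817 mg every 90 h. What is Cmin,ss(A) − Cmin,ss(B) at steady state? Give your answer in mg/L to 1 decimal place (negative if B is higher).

2.2 mg/L

Regimen A: f = (1/2)^(90/47) ≈ 0.2652; Cmin,ss = (1810/166)·f/(1−f) ≈ 3.935 mg/L.
Regimen B: f = (1/2)^(90/47) ≈ 0.2652; Cmin,ss = (817/166)·f/(1−f) ≈ 1.776 mg/L.
Difference ≈ 3.935 − 1.776 ≈ 2.159 mg/L.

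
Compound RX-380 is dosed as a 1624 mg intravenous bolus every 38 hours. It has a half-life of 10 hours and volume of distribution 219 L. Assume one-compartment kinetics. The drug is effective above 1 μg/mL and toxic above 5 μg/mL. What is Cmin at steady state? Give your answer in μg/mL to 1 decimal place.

k = ln2/t½ = ln2/10 ≈ 0.069315 h⁻¹; fraction remaining f = e^(−kτ) = e^(−0.069315×38) ≈ 0.0718.
At steady state, accumulation factor R = 1/(1 − e^(−kτ)) ≈ 1.0774.
Single-dose peak C₀ = D/Vd = 1624/219 ≈ 7.416 μg/mL.
Cmax,ss = C₀/(1 − f) ≈ 7.416/0.9282 ≈ 7.990 μg/mL.
Steady-state trough Cmin,ss = Cmax,ss·f ≈ 7.990 × 0.0718 ≈ 0.574 μg/mL.
Trough 0.6 μg/mL vs MEC 1 μg/mL: subtherapeutic.

0.6 μg/mL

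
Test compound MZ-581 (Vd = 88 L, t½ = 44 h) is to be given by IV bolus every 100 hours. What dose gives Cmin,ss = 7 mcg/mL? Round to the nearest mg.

2361 mg

τ/t½ = 100/44 ≈ 2.2727, so f = (1/2)^(100/44) ≈ 0.206938.
Cmin,ss = (D/Vd)·f/(1−f), so D = Cmin,ss·Vd·(1−f)/f.
D = 7 × 88 × (1−f)/f ≈ 7 × 88 × 3.83237 ≈ 2360.74 mg.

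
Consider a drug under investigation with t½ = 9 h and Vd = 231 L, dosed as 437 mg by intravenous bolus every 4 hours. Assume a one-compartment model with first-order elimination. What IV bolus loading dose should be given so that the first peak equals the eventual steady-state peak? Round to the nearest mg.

f = (1/2)^(4/9) ≈ 0.734867; accumulation ratio R = 1/(1−f) ≈ 3.77169.
Loading dose to hit Cmax,ss on first dose: D_load = D_maint·R ≈ 437 × 3.77169 ≈ 1648.23 mg.

1648 mg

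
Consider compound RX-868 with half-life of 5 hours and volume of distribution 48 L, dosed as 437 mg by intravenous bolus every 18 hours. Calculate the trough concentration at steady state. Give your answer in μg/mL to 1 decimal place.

0.8 μg/mL

τ/t½ = 18/5 ≈ 3.6, so fraction remaining f = (1/2)^(18/5) ≈ 0.0825.
Accumulation ratio R = 1/(1 − f) ≈ 1/0.9175 ≈ 1.0899.
Each bolus raises the concentration by D/Vd = 437/48 ≈ 9.104 μg/mL.
Steady-state peak Cmax,ss = C₀·R ≈ 9.104 × 1.0899 ≈ 9.922 μg/mL.
One interval later, Cmin,ss = Cmax,ss·e^(−kτ) ≈ 9.922 × 0.0825 ≈ 0.819 μg/mL.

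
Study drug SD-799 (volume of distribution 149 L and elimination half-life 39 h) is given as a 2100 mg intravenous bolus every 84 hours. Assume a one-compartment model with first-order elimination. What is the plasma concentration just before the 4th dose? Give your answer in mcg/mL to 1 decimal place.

4.0 mcg/mL

f = (1/2)^(τ/t½) = (1/2)^(84/39) ≈ 0.2247.
C₀ = D/Vd = 2100/149 ≈ 14.094 mcg/mL.
Before the 4th dose, 3 doses have been given. Superposition: Cmin = C₀·(f + f² + … + f^3).
≈ 14.094 × (0.2247 + 0.0505 + 0.0113) ≈ 14.094 × 0.2865 ≈ 4.038 mcg/mL.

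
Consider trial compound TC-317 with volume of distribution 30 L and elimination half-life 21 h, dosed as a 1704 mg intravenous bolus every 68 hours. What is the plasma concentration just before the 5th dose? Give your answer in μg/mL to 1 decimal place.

f = (1/2)^(τ/t½) = (1/2)^(68/21) ≈ 0.1060.
C₀ = D/Vd = 1704/30 ≈ 56.800 μg/mL.
Before the 5th dose, 4 doses have been given. Superposition: Cmin = C₀·(f + f² + … + f^4).
≈ 56.800 × (0.1060 + 0.0112 + 0.0012 + 0.0001) ≈ 56.800 × 0.1185 ≈ 6.731 μg/mL.

6.7 μg/mL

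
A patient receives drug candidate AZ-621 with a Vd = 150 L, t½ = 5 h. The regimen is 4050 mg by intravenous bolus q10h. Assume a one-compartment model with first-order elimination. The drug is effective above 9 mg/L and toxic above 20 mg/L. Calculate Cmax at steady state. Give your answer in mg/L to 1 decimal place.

36.0 mg/L

τ = 10 h = 2 half-lives, so f = (1/2)^2 = 0.25.
Accumulation ratio R = 1/(1 − f) = 1/0.75 = 4/3.
Single-dose peak C₀ = D/Vd = 4050/150 = 27 mg/L.
Steady-state peak Cmax,ss = C₀·R = 27 × 4/3 ≈ 36.000 mg/L.
Peak 36.0 mg/L vs MTC 20 mg/L: exceeds toxic threshold.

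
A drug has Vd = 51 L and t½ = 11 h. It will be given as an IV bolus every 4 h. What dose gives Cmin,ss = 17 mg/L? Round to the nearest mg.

τ/t½ = 4/11 ≈ 0.36364, so f = (1/2)^(4/11) ≈ 0.777203.
Cmin,ss = (D/Vd)·f/(1−f), so D = Cmin,ss·Vd·(1−f)/f.
D = 17 × 51 × (1−f)/f ≈ 17 × 51 × 0.28667 ≈ 248.54 mg.

249 mg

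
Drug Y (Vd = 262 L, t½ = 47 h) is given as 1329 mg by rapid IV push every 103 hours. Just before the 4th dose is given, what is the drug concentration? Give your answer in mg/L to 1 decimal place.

f = (1/2)^(τ/t½) = (1/2)^(103/47) ≈ 0.2189.
C₀ = D/Vd = 1329/262 ≈ 5.073 mg/L.
Before the 4th dose, 3 doses have been given. Superposition: Cmin = C₀·(f + f² + … + f^3).
≈ 5.073 × (0.2189 + 0.0479 + 0.0105) ≈ 5.073 × 0.2773 ≈ 1.407 mg/L.

1.4 mg/L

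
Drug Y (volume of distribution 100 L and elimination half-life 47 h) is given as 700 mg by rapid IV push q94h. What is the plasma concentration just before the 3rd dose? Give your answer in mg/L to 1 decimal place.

f = (1/2)^(τ/t½) = (1/2)^(94/47) ≈ 0.2500.
C₀ = D/Vd = 700/100 ≈ 7.000 mg/L.
Before the 3rd dose, 2 doses have been given. Superposition: Cmin = C₀·(f + f²).
≈ 7.000 × (0.2500 + 0.0625) ≈ 7.000 × 0.3125 ≈ 2.188 mg/L.

2.2 mg/L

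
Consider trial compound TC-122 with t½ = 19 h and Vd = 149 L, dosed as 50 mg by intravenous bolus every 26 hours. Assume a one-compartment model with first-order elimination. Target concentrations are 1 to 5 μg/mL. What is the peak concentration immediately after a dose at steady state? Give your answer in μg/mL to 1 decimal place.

Over one 26-h interval, 26/19 ≈ 1.3684 half-lives elapse, leaving f ≈ 0.3873 of each dose.
Accumulation ratio R = 1/(1 − f) ≈ 1/0.6127 ≈ 1.6321.
Each bolus raises the concentration by D/Vd = 50/149 ≈ 0.336 μg/mL.
Cmax,ss = C₀/(1 − f) ≈ 0.336/0.6127 ≈ 0.548 μg/mL.
Peak 0.5 μg/mL vs MTC 5 μg/mL: below toxic threshold.

0.5 μg/mL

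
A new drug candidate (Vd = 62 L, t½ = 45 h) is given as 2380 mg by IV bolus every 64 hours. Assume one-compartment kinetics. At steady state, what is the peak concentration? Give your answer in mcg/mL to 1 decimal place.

61.2 mcg/mL

τ/t½ = 64/45 ≈ 1.4222, so fraction remaining f = (1/2)^(64/45) ≈ 0.3731.
At steady state, accumulation factor R = 1/(1 − e^(−kτ)) ≈ 1.5952.
Each bolus raises the concentration by D/Vd = 2380/62 ≈ 38.387 mcg/mL.
Steady-state peak Cmax,ss = C₀·R ≈ 38.387 × 1.5952 ≈ 61.235 mcg/mL.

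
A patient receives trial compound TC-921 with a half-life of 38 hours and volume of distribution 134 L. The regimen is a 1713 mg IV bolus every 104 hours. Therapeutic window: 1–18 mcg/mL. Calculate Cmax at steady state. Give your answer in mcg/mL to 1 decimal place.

15.0 mcg/mL

Over one 104-h interval, 104/38 ≈ 2.7368 half-lives elapse, leaving f ≈ 0.1500 of each dose.
At steady state, accumulation factor R = 1/(1 − e^(−kτ)) ≈ 1.1765.
Each bolus raises the concentration by D/Vd = 1713/134 ≈ 12.784 mcg/mL.
Steady-state peak Cmax,ss = C₀·R ≈ 12.784 × 1.1765 ≈ 15.040 mcg/mL.
Peak 15.0 mcg/mL vs MTC 18 mcg/mL: below toxic threshold.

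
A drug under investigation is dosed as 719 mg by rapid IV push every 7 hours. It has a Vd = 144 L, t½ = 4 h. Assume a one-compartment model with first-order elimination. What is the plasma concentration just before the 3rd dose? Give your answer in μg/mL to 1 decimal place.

f = (1/2)^(τ/t½) = (1/2)^(7/4) ≈ 0.2973.
C₀ = D/Vd = 719/144 ≈ 4.993 μg/mL.
Before the 3rd dose, 2 doses have been given. Superposition: Cmin = C₀·(f + f²).
≈ 4.993 × (0.2973 + 0.0884) ≈ 4.993 × 0.3857 ≈ 1.926 μg/mL.

1.9 μg/mL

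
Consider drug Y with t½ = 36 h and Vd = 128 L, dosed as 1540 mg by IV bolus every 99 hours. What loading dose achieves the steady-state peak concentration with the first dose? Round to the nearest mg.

1809 mg

f = (1/2)^(99/36) ≈ 0.148651; accumulation ratio R = 1/(1−f) ≈ 1.17461.
Loading dose to hit Cmax,ss on first dose: D_load = D_maint·R ≈ 1540 × 1.17461 ≈ 1808.90 mg.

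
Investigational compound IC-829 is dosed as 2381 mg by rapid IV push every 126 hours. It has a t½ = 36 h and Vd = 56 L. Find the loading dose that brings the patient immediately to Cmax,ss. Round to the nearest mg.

2612 mg

f = (1/2)^(126/36) ≈ 0.088388; accumulation ratio R = 1/(1−f) ≈ 1.09696.
Loading dose to hit Cmax,ss on first dose: D_load = D_maint·R ≈ 2381 × 1.09696 ≈ 2611.86 mg.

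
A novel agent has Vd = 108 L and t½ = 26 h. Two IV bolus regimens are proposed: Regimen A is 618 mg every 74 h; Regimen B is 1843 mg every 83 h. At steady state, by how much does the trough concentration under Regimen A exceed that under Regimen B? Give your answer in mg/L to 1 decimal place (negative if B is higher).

Regimen A: f = (1/2)^(74/26) ≈ 0.1391; Cmin,ss = (618/108)·f/(1−f) ≈ 0.925 mg/L.
Regimen B: f = (1/2)^(83/26) ≈ 0.1094; Cmin,ss = (1843/108)·f/(1−f) ≈ 2.096 mg/L.
Difference ≈ 0.925 − 2.096 ≈ -1.171 mg/L.

-1.2 mg/L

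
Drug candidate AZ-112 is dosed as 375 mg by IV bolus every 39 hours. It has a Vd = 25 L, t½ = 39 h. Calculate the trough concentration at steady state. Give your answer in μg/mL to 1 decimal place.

15.0 μg/mL

The dosing interval is 1 half-life, so f = 2^(−1) = 0.5.
At steady state, R = 1/(1 − 0.5) = 2/1.
Single-dose peak C₀ = D/Vd = 375/25 = 15 μg/mL.
Steady-state peak Cmax,ss = C₀·R = 15 × 2/1 ≈ 30.000 μg/mL.
Steady-state trough Cmin,ss = Cmax,ss·f ≈ 30.000 × 0.5 ≈ 15.000 μg/mL.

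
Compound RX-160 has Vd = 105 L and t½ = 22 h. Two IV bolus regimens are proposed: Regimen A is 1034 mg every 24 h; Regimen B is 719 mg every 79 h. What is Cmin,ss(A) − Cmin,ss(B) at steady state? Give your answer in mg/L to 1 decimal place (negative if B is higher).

8.1 mg/L

Regimen A: f = (1/2)^(24/22) ≈ 0.4695; Cmin,ss = (1034/105)·f/(1−f) ≈ 8.715 mg/L.
Regimen B: f = (1/2)^(79/22) ≈ 0.0830; Cmin,ss = (719/105)·f/(1−f) ≈ 0.620 mg/L.
Difference ≈ 8.715 − 0.620 ≈ 8.095 mg/L.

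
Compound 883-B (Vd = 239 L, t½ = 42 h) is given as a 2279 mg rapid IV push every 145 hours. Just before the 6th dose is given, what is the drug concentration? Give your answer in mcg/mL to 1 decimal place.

f = (1/2)^(τ/t½) = (1/2)^(145/42) ≈ 0.0914.
C₀ = D/Vd = 2279/239 ≈ 9.536 mcg/mL.
Before the 6th dose, 5 doses have been given. Superposition: Cmin = C₀·(f + f² + … + f^5).
≈ 9.536 × (0.0914 + 0.0084 + 0.0008 + 0.0001 + 0.0000) ≈ 9.536 × 0.1007 ≈ 0.960 mcg/mL.

1.0 mcg/mL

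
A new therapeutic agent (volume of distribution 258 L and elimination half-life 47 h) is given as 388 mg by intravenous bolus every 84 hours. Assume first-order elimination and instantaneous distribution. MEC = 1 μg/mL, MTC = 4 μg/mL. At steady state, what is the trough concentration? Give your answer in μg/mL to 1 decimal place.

k = ln2/t½ = ln2/47 ≈ 0.014748 h⁻¹; fraction remaining f = e^(−kτ) = e^(−0.014748×84) ≈ 0.2897.
Single-dose peak C₀ = D/Vd = 388/258 ≈ 1.504 μg/mL.
Steady-state trough Cmin,ss = C₀·f/(1−f) ≈ 1.504 × 0.2897/0.7103 ≈ 0.613 μg/mL.
Trough 0.6 μg/mL vs MEC 1 μg/mL: subtherapeutic.

0.6 μg/mL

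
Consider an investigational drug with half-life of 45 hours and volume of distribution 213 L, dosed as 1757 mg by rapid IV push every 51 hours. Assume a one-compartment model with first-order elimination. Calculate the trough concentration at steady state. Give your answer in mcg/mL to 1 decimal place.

τ/t½ = 51/45 ≈ 1.1333, so fraction remaining f = (1/2)^(51/45) ≈ 0.4559.
Accumulation ratio R = 1/(1 − f) ≈ 1/0.5441 ≈ 1.8379.
Each bolus raises the concentration by D/Vd = 1757/213 ≈ 8.249 mcg/mL.
Cmax,ss = C₀/(1 − f) ≈ 8.249/0.5441 ≈ 15.161 mcg/mL.
One interval later, Cmin,ss = Cmax,ss·e^(−kτ) ≈ 15.161 × 0.4559 ≈ 6.912 mcg/mL.

6.9 mcg/mL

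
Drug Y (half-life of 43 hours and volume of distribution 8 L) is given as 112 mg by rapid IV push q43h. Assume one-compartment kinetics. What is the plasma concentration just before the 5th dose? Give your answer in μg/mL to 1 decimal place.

13.1 μg/mL

f = (1/2)^(τ/t½) = (1/2)^(43/43) ≈ 0.5000.
C₀ = D/Vd = 112/8 ≈ 14.000 μg/mL.
Before the 5th dose, 4 doses have been given. Superposition: Cmin = C₀·(f + f² + … + f^4).
≈ 14.000 × (0.5000 + 0.2500 + 0.1250 + 0.0625) ≈ 14.000 × 0.9375 ≈ 13.125 μg/mL.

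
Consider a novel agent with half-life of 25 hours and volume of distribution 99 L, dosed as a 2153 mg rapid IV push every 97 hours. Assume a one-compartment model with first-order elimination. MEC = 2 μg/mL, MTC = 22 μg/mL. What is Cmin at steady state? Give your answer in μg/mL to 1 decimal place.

Over one 97-h interval, 97/25 ≈ 3.88 half-lives elapse, leaving f ≈ 0.0679 of each dose.
Each bolus raises the concentration by D/Vd = 2153/99 ≈ 21.747 μg/mL.
Steady-state trough Cmin,ss = C₀·f/(1−f) ≈ 21.747 × 0.0679/0.9321 ≈ 1.584 μg/mL.
Trough 1.6 μg/mL vs MEC 2 μg/mL: subtherapeutic.

1.6 μg/mL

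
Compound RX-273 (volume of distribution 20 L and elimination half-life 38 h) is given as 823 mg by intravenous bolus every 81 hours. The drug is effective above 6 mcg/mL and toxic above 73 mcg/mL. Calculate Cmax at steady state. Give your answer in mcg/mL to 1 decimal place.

τ/t½ = 81/38 ≈ 2.1316, so fraction remaining f = (1/2)^(81/38) ≈ 0.2282.
Accumulation ratio R = 1/(1 − f) ≈ 1/0.7718 ≈ 1.2957.
Single-dose peak C₀ = D/Vd = 823/20 ≈ 41.150 mcg/mL.
Cmax,ss = C₀/(1 − f) ≈ 41.150/0.7718 ≈ 53.317 mcg/mL.
Peak 53.3 mcg/mL vs MTC 73 mcg/mL: below toxic threshold.

53.3 mcg/mL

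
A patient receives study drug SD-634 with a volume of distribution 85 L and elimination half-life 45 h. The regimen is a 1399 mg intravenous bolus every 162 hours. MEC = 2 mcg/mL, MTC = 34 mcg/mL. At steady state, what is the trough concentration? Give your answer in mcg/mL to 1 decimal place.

1.5 mcg/mL

τ/t½ = 162/45 ≈ 3.6, so fraction remaining f = (1/2)^(162/45) ≈ 0.0825.
Accumulation ratio R = 1/(1 − f) ≈ 1/0.9175 ≈ 1.0899.
Each bolus raises the concentration by D/Vd = 1399/85 ≈ 16.459 mcg/mL.
Steady-state peak Cmax,ss = C₀·R ≈ 16.459 × 1.0899 ≈ 17.939 mcg/mL.
One interval later, Cmin,ss = Cmax,ss·e^(−kτ) ≈ 17.939 × 0.0825 ≈ 1.480 mcg/mL.
Trough 1.5 mcg/mL vs MEC 2 mcg/mL: subtherapeutic.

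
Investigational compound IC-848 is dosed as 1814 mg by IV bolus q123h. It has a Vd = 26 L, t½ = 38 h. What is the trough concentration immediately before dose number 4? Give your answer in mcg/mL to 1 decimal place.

f = (1/2)^(τ/t½) = (1/2)^(123/38) ≈ 0.1061.
C₀ = D/Vd = 1814/26 ≈ 69.769 mcg/mL.
Before the 4th dose, 3 doses have been given. Superposition: Cmin = C₀·(f + f² + … + f^3).
≈ 69.769 × (0.1061 + 0.0113 + 0.0012) ≈ 69.769 × 0.1186 ≈ 8.275 mcg/mL.

8.3 mcg/mL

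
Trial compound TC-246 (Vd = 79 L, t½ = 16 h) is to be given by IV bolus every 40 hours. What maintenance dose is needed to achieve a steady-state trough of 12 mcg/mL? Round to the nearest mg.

τ/t½ = 40/16 ≈ 2.5, so f = (1/2)^(40/16) ≈ 0.176777.
Cmin,ss = (D/Vd)·f/(1−f), so D = Cmin,ss·Vd·(1−f)/f.
D = 12 × 79 × (1−f)/f ≈ 12 × 79 × 4.65684 ≈ 4414.68 mg.

4415 mg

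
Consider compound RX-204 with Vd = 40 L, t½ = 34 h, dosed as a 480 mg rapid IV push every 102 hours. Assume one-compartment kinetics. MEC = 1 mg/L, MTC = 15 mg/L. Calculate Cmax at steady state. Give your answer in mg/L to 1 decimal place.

13.7 mg/L

The dosing interval is 3 half-lives, so f = 2^(−3) = 0.125.
Accumulation ratio R = 1/(1 − f) = 1/0.875 = 8/7.
Single-dose peak C₀ = D/Vd = 480/40 = 12 mg/L.
Steady-state peak Cmax,ss = C₀·R = 12 × 8/7 ≈ 13.714 mg/L.
Peak 13.7 mg/L vs MTC 15 mg/L: below toxic threshold.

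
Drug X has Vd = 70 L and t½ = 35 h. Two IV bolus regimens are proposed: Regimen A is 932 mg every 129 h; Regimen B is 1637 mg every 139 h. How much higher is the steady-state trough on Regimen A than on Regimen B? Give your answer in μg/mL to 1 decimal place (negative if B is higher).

-0.5 μg/mL

Regimen A: f = (1/2)^(129/35) ≈ 0.0777; Cmin,ss = (932/70)·f/(1−f) ≈ 1.122 μg/mL.
Regimen B: f = (1/2)^(139/35) ≈ 0.0638; Cmin,ss = (1637/70)·f/(1−f) ≈ 1.594 μg/mL.
Difference ≈ 1.122 − 1.594 ≈ -0.472 μg/mL.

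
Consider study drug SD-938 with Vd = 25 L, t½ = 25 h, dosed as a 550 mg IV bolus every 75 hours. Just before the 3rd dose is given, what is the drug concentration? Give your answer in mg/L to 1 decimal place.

f = (1/2)^(τ/t½) = (1/2)^(75/25) ≈ 0.1250.
C₀ = D/Vd = 550/25 ≈ 22.000 mg/L.
Before the 3rd dose, 2 doses have been given. Superposition: Cmin = C₀·(f + f²).
≈ 22.000 × (0.1250 + 0.0156) ≈ 22.000 × 0.1406 ≈ 3.093 mg/L.

3.1 mg/L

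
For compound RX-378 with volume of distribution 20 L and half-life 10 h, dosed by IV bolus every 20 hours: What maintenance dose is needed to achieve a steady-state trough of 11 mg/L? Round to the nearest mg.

660 mg

τ/t½ = 20/10 ≈ 2, so f = (1/2)^(20/10) ≈ 0.250000.
Cmin,ss = (D/Vd)·f/(1−f), so D = Cmin,ss·Vd·(1−f)/f.
D = 11 × 20 × (1−f)/f ≈ 11 × 20 × 3.00000 ≈ 660.00 mg.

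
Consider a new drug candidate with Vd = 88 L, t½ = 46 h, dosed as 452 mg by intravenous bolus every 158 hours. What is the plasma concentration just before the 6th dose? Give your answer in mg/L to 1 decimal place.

0.5 mg/L

f = (1/2)^(τ/t½) = (1/2)^(158/46) ≈ 0.0925.
C₀ = D/Vd = 452/88 ≈ 5.136 mg/L.
Before the 6th dose, 5 doses have been given. Superposition: Cmin = C₀·(f + f² + … + f^5).
≈ 5.136 × (0.0925 + 0.0086 + 0.0008 + 0.0001 + 0.0000) ≈ 5.136 × 0.1020 ≈ 0.524 mg/L.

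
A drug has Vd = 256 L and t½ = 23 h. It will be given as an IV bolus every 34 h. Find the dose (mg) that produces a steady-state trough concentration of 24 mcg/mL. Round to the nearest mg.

10974 mg

τ/t½ = 34/23 ≈ 1.4783, so f = (1/2)^(34/23) ≈ 0.358921.
Cmin,ss = (D/Vd)·f/(1−f), so D = Cmin,ss·Vd·(1−f)/f.
D = 24 × 256 × (1−f)/f ≈ 24 × 256 × 1.78613 ≈ 10973.98 mg.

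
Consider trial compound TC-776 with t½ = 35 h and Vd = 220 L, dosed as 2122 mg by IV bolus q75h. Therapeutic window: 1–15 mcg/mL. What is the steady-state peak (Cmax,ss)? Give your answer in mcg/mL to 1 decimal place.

τ/t½ = 75/35 ≈ 2.1429, so fraction remaining f = (1/2)^(75/35) ≈ 0.2264.
At steady state, accumulation factor R = 1/(1 − e^(−kτ)) ≈ 1.2927.
Each bolus raises the concentration by D/Vd = 2122/220 ≈ 9.645 mcg/mL.
Steady-state peak Cmax,ss = C₀·R ≈ 9.645 × 1.2927 ≈ 12.468 mcg/mL.
Peak 12.5 mcg/mL vs MTC 15 mcg/mL: below toxic threshold.

12.5 mcg/mL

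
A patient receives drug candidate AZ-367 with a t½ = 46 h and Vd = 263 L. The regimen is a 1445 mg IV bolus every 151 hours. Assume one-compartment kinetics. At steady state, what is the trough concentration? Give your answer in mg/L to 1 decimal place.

0.6 mg/L

Over one 151-h interval, 151/46 ≈ 3.2826 half-lives elapse, leaving f ≈ 0.1028 of each dose.
At steady state, accumulation factor R = 1/(1 − e^(−kτ)) ≈ 1.1146.
Single-dose peak C₀ = D/Vd = 1445/263 ≈ 5.494 mg/L.
Steady-state peak Cmax,ss = C₀·R ≈ 5.494 × 1.1146 ≈ 6.124 mg/L.
Steady-state trough Cmin,ss = Cmax,ss·f ≈ 6.124 × 0.1028 ≈ 0.630 mg/L.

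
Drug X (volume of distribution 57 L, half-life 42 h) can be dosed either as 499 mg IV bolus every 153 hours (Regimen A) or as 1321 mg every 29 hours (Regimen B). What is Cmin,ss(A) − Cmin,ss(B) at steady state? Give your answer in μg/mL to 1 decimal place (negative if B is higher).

-37.0 μg/mL

Regimen A: f = (1/2)^(153/42) ≈ 0.0801; Cmin,ss = (499/57)·f/(1−f) ≈ 0.762 μg/mL.
Regimen B: f = (1/2)^(29/42) ≈ 0.6196; Cmin,ss = (1321/57)·f/(1−f) ≈ 37.748 μg/mL.
Difference ≈ 0.762 − 37.748 ≈ -36.986 μg/mL.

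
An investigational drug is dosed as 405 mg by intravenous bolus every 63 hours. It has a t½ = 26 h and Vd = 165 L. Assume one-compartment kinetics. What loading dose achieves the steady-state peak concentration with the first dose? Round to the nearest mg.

498 mg

f = (1/2)^(63/26) ≈ 0.186458; accumulation ratio R = 1/(1−f) ≈ 1.22919.
Loading dose to hit Cmax,ss on first dose: D_load = D_maint·R ≈ 405 × 1.22919 ≈ 497.82 mg.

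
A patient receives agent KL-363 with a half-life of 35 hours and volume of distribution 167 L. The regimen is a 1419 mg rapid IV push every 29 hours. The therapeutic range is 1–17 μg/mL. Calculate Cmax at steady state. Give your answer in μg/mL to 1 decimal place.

Over one 29-h interval, 29/35 ≈ 0.82857 half-lives elapse, leaving f ≈ 0.5631 of each dose.
At steady state, accumulation factor R = 1/(1 − e^(−kτ)) ≈ 2.2889.
Each bolus raises the concentration by D/Vd = 1419/167 ≈ 8.497 μg/mL.
Steady-state peak Cmax,ss = C₀·R ≈ 8.497 × 2.2889 ≈ 19.449 μg/mL.
Peak 19.4 μg/mL vs MTC 17 μg/mL: exceeds toxic threshold.

19.4 μg/mL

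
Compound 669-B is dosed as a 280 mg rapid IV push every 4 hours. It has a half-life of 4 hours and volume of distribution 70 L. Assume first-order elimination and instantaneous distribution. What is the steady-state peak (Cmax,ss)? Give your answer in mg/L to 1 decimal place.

τ = 4 h = 1 half-life, so f = (1/2)^1 = 0.5.
Accumulation ratio R = 1/(1 − f) = 1/0.5 = 2/1.
Single-dose peak C₀ = D/Vd = 280/70 = 4 mg/L.
Steady-state peak Cmax,ss = C₀·R = 4 × 2/1 ≈ 8.000 mg/L.

8.0 mg/L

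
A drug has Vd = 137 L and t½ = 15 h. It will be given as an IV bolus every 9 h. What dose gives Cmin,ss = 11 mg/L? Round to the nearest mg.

777 mg

τ/t½ = 9/15 ≈ 0.6, so f = (1/2)^(9/15) ≈ 0.659754.
Cmin,ss = (D/Vd)·f/(1−f), so D = Cmin,ss·Vd·(1−f)/f.
D = 11 × 137 × (1−f)/f ≈ 11 × 137 × 0.51572 ≈ 777.19 mg.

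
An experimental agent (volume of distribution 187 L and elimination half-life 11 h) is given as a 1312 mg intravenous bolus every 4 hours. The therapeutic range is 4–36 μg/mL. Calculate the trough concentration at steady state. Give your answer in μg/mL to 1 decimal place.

24.5 μg/mL

Over one 4-h interval, 4/11 ≈ 0.36364 half-lives elapse, leaving f ≈ 0.7772 of each dose.
Single-dose peak C₀ = D/Vd = 1312/187 ≈ 7.016 μg/mL.
Steady-state trough Cmin,ss = C₀·f/(1−f) ≈ 7.016 × 0.7772/0.2228 ≈ 24.474 μg/mL.
Trough 24.5 μg/mL vs MEC 4 μg/mL: adequate.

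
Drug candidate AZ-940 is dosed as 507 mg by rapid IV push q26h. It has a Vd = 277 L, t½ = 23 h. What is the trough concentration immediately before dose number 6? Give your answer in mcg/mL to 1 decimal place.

f = (1/2)^(τ/t½) = (1/2)^(26/23) ≈ 0.4568.
C₀ = D/Vd = 507/277 ≈ 1.830 mcg/mL.
Before the 6th dose, 5 doses have been given. Superposition: Cmin = C₀·(f + f² + … + f^5).
≈ 1.830 × (0.4568 + 0.2087 + 0.0953 + 0.0435 + 0.0199) ≈ 1.830 × 0.8242 ≈ 1.508 mcg/mL.

1.5 mcg/mL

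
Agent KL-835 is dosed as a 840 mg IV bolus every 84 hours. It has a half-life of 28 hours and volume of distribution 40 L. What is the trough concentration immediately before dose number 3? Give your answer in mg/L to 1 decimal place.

3.0 mg/L

f = (1/2)^(τ/t½) = (1/2)^(84/28) ≈ 0.1250.
C₀ = D/Vd = 840/40 ≈ 21.000 mg/L.
Before the 3rd dose, 2 doses have been given. Superposition: Cmin = C₀·(f + f²).
≈ 21.000 × (0.1250 + 0.0156) ≈ 21.000 × 0.1406 ≈ 2.953 mg/L.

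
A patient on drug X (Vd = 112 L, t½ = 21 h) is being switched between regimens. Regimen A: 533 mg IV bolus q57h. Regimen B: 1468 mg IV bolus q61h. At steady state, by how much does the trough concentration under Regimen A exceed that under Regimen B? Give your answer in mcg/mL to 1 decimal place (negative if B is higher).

Regimen A: f = (1/2)^(57/21) ≈ 0.1524; Cmin,ss = (533/112)·f/(1−f) ≈ 0.856 mcg/mL.
Regimen B: f = (1/2)^(61/21) ≈ 0.1335; Cmin,ss = (1468/112)·f/(1−f) ≈ 2.019 mcg/mL.
Difference ≈ 0.856 − 2.019 ≈ -1.163 mcg/mL.

-1.2 mcg/mL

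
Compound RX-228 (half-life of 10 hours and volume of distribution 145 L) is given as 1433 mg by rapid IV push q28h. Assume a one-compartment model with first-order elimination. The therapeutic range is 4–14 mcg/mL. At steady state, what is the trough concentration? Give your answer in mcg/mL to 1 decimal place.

1.7 mcg/mL

k = ln2/t½ = ln2/10 ≈ 0.069315 h⁻¹; fraction remaining f = e^(−kτ) = e^(−0.069315×28) ≈ 0.1436.
At steady state, accumulation factor R = 1/(1 − e^(−kτ)) ≈ 1.1677.
Single-dose peak C₀ = D/Vd = 1433/145 ≈ 9.883 mcg/mL.
Steady-state peak Cmax,ss = C₀·R ≈ 9.883 × 1.1677 ≈ 11.540 mcg/mL.
One interval later, Cmin,ss = Cmax,ss·e^(−kτ) ≈ 11.540 × 0.1436 ≈ 1.657 mcg/mL.
Trough 1.7 mcg/mL vs MEC 4 mcg/mL: subtherapeutic.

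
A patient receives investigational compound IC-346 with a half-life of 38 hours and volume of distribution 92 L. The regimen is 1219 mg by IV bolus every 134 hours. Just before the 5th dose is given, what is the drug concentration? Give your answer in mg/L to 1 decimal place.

f = (1/2)^(τ/t½) = (1/2)^(134/38) ≈ 0.0868.
C₀ = D/Vd = 1219/92 ≈ 13.250 mg/L.
Before the 5th dose, 4 doses have been given. Superposition: Cmin = C₀·(f + f² + … + f^4).
≈ 13.250 × (0.0868 + 0.0075 + 0.0007 + 0.0001) ≈ 13.250 × 0.0951 ≈ 1.260 mg/L.

1.3 mg/L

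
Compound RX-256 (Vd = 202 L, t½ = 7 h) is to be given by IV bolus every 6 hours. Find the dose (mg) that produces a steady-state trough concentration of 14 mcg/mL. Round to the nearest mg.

2295 mg

τ/t½ = 6/7 ≈ 0.85714, so f = (1/2)^(6/7) ≈ 0.552045.
Cmin,ss = (D/Vd)·f/(1−f), so D = Cmin,ss·Vd·(1−f)/f.
D = 14 × 202 × (1−f)/f ≈ 14 × 202 × 0.81145 ≈ 2294.78 mg.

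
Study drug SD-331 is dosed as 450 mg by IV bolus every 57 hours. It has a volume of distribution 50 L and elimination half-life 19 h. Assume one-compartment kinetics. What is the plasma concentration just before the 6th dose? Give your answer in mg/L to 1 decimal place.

f = (1/2)^(τ/t½) = (1/2)^(57/19) ≈ 0.1250.
C₀ = D/Vd = 450/50 ≈ 9.000 mg/L.
Before the 6th dose, 5 doses have been given. Superposition: Cmin = C₀·(f + f² + … + f^5).
≈ 9.000 × (0.1250 + 0.0156 + 0.0020 + 0.0002 + 0.0000) ≈ 9.000 × 0.1428 ≈ 1.285 mg/L.

1.3 mg/L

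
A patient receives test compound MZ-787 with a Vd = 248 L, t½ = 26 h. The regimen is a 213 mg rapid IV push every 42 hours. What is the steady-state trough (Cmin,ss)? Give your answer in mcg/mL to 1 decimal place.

0.4 mcg/mL

Over one 42-h interval, 42/26 ≈ 1.6154 half-lives elapse, leaving f ≈ 0.3264 of each dose.
Accumulation ratio R = 1/(1 − f) ≈ 1/0.6736 ≈ 1.4846.
Single-dose peak C₀ = D/Vd = 213/248 ≈ 0.859 mcg/mL.
Cmax,ss = C₀/(1 − f) ≈ 0.859/0.6736 ≈ 1.275 mcg/mL.
Steady-state trough Cmin,ss = Cmax,ss·f ≈ 1.275 × 0.3264 ≈ 0.416 mcg/mL.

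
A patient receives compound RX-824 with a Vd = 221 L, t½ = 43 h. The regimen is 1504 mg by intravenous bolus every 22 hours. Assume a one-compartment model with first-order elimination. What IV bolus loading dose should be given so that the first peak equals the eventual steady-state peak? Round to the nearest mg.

f = (1/2)^(22/43) ≈ 0.701431; accumulation ratio R = 1/(1−f) ≈ 3.34931.
Loading dose to hit Cmax,ss on first dose: D_load = D_maint·R ≈ 1504 × 3.34931 ≈ 5037.36 mg.

5037 mg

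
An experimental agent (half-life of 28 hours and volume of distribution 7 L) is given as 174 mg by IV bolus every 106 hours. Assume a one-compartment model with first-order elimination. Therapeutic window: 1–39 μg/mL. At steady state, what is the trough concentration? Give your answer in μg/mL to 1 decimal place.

k = ln2/t½ = ln2/28 ≈ 0.024755 h⁻¹; fraction remaining f = e^(−kτ) = e^(−0.024755×106) ≈ 0.0725.
At steady state, accumulation factor R = 1/(1 − e^(−kτ)) ≈ 1.0782.
Single-dose peak C₀ = D/Vd = 174/7 ≈ 24.857 μg/mL.
Cmax,ss = C₀/(1 − f) ≈ 24.857/0.9275 ≈ 26.800 μg/mL.
Steady-state trough Cmin,ss = Cmax,ss·f ≈ 26.800 × 0.0725 ≈ 1.943 μg/mL.
Trough 1.9 μg/mL vs MEC 1 μg/mL: adequate.

1.9 μg/mL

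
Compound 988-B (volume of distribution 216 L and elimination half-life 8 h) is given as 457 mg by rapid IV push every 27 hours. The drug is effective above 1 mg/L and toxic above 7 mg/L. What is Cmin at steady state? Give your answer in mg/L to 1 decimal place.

τ/t½ = 27/8 ≈ 3.375, so fraction remaining f = (1/2)^(27/8) ≈ 0.0964.
Each bolus raises the concentration by D/Vd = 457/216 ≈ 2.116 mg/L.
Steady-state trough Cmin,ss = C₀·f/(1−f) ≈ 2.116 × 0.0964/0.9036 ≈ 0.226 mg/L.
Trough 0.2 mg/L vs MEC 1 mg/L: subtherapeutic.

0.2 mg/L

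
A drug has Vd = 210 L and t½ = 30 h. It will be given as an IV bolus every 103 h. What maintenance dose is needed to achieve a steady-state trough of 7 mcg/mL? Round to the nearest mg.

14410 mg

τ/t½ = 103/30 ≈ 3.4333, so f = (1/2)^(103/30) ≈ 0.092569.
Cmin,ss = (D/Vd)·f/(1−f), so D = Cmin,ss·Vd·(1−f)/f.
D = 7 × 210 × (1−f)/f ≈ 7 × 210 × 9.80275 ≈ 14410.04 mg.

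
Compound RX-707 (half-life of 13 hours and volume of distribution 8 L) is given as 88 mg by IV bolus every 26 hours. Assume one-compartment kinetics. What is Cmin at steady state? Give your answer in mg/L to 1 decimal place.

τ = 26 h = 2 half-lives, so f = (1/2)^2 = 0.25.
Accumulation ratio R = 1/(1 − f) = 1/0.75 = 4/3.
Single-dose peak C₀ = D/Vd = 88/8 = 11 mg/L.
Steady-state peak Cmax,ss = C₀·R = 11 × 4/3 ≈ 14.667 mg/L.
Steady-state trough Cmin,ss = Cmax,ss·f ≈ 14.667 × 0.25 ≈ 3.667 mg/L.

3.7 mg/L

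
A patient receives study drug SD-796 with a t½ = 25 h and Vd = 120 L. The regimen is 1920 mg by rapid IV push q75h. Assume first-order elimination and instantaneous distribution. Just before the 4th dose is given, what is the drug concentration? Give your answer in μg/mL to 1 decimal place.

f = (1/2)^(τ/t½) = (1/2)^(75/25) ≈ 0.1250.
C₀ = D/Vd = 1920/120 ≈ 16.000 μg/mL.
Before the 4th dose, 3 doses have been given. Superposition: Cmin = C₀·(f + f² + … + f^3).
≈ 16.000 × (0.1250 + 0.0156 + 0.0020) ≈ 16.000 × 0.1426 ≈ 2.282 μg/mL.

2.3 μg/mL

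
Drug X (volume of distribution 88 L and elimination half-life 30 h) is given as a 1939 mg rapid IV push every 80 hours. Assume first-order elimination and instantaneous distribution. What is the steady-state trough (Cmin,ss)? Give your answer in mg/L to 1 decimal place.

k = ln2/t½ = ln2/30 ≈ 0.023105 h⁻¹; fraction remaining f = e^(−kτ) = e^(−0.023105×80) ≈ 0.1575.
Each bolus raises the concentration by D/Vd = 1939/88 ≈ 22.034 mg/L.
Steady-state trough Cmin,ss = C₀·f/(1−f) ≈ 22.034 × 0.1575/0.8425 ≈ 4.119 mg/L.

4.1 mg/L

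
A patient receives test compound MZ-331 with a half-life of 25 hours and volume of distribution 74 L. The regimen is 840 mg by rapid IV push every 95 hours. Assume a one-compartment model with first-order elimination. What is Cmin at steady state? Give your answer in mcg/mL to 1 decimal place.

Over one 95-h interval, 95/25 ≈ 3.8 half-lives elapse, leaving f ≈ 0.0718 of each dose.
Accumulation ratio R = 1/(1 − f) ≈ 1/0.9282 ≈ 1.0774.
Single-dose peak C₀ = D/Vd = 840/74 ≈ 11.351 mcg/mL.
Cmax,ss = C₀/(1 − f) ≈ 11.351/0.9282 ≈ 12.229 mcg/mL.
Steady-state trough Cmin,ss = Cmax,ss·f ≈ 12.229 × 0.0718 ≈ 0.878 mcg/mL.

0.9 mcg/mL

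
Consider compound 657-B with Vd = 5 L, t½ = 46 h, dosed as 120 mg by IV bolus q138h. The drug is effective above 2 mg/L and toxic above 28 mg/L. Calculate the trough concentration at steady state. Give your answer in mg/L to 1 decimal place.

τ = 138 h = 3 half-lives, so f = (1/2)^3 = 0.125.
Accumulation ratio R = 1/(1 − f) = 1/0.875 = 8/7.
Single-dose peak C₀ = D/Vd = 120/5 = 24 mg/L.
Steady-state peak Cmax,ss = C₀·R = 24 × 8/7 ≈ 27.429 mg/L.
Steady-state trough Cmin,ss = Cmax,ss·f ≈ 27.429 × 0.125 ≈ 3.429 mg/L.
Trough 3.4 mg/L vs MEC 2 mg/L: adequate.

3.4 mg/L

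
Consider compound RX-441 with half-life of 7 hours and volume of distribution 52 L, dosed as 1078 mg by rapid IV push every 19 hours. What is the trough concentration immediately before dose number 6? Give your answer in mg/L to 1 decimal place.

f = (1/2)^(τ/t½) = (1/2)^(19/7) ≈ 0.1524.
C₀ = D/Vd = 1078/52 ≈ 20.731 mg/L.
Before the 6th dose, 5 doses have been given. Superposition: Cmin = C₀·(f + f² + … + f^5).
≈ 20.731 × (0.1524 + 0.0232 + 0.0035 + 0.0005 + 0.0001) ≈ 20.731 × 0.1797 ≈ 3.725 mg/L.

3.7 mg/L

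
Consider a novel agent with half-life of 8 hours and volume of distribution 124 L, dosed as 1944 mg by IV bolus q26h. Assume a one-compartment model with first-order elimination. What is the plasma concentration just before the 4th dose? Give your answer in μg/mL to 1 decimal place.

f = (1/2)^(τ/t½) = (1/2)^(26/8) ≈ 0.1051.
C₀ = D/Vd = 1944/124 ≈ 15.677 μg/mL.
Before the 4th dose, 3 doses have been given. Superposition: Cmin = C₀·(f + f² + … + f^3).
≈ 15.677 × (0.1051 + 0.0110 + 0.0012) ≈ 15.677 × 0.1173 ≈ 1.839 μg/mL.

1.8 μg/mL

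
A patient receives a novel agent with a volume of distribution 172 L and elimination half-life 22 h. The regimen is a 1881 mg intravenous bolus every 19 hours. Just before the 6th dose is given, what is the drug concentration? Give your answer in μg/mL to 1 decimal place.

f = (1/2)^(τ/t½) = (1/2)^(19/22) ≈ 0.5496.
C₀ = D/Vd = 1881/172 ≈ 10.936 μg/mL.
Before the 6th dose, 5 doses have been given. Superposition: Cmin = C₀·(f + f² + … + f^5).
≈ 10.936 × (0.5496 + 0.3021 + 0.1660 + 0.0912 + 0.0501) ≈ 10.936 × 1.1590 ≈ 12.675 μg/mL.

12.7 μg/mL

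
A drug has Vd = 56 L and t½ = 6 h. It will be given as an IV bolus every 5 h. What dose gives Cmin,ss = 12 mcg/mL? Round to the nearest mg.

525 mg

τ/t½ = 5/6 ≈ 0.83333, so f = (1/2)^(5/6) ≈ 0.561231.
Cmin,ss = (D/Vd)·f/(1−f), so D = Cmin,ss·Vd·(1−f)/f.
D = 12 × 56 × (1−f)/f ≈ 12 × 56 × 0.78180 ≈ 525.37 mg.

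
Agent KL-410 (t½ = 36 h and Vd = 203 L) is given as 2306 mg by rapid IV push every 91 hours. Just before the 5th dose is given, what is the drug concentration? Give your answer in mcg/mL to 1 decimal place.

f = (1/2)^(τ/t½) = (1/2)^(91/36) ≈ 0.1734.
C₀ = D/Vd = 2306/203 ≈ 11.360 mcg/mL.
Before the 5th dose, 4 doses have been given. Superposition: Cmin = C₀·(f + f² + … + f^4).
≈ 11.360 × (0.1734 + 0.0301 + 0.0052 + 0.0009) ≈ 11.360 × 0.2096 ≈ 2.381 mcg/mL.

2.4 mcg/mL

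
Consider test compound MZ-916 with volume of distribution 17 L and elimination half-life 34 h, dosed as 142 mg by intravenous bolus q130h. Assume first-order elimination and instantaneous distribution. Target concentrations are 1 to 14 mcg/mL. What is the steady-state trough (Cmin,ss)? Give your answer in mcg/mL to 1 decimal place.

Over one 130-h interval, 130/34 ≈ 3.8235 half-lives elapse, leaving f ≈ 0.0706 of each dose.
Accumulation ratio R = 1/(1 − f) ≈ 1/0.9294 ≈ 1.0760.
Each bolus raises the concentration by D/Vd = 142/17 ≈ 8.353 mcg/mL.
Cmax,ss = C₀/(1 − f) ≈ 8.353/0.9294 ≈ 8.988 mcg/mL.
One interval later, Cmin,ss = Cmax,ss·e^(−kτ) ≈ 8.988 × 0.0706 ≈ 0.635 mcg/mL.
Trough 0.6 mcg/mL vs MEC 1 mcg/mL: subtherapeutic.

0.6 mcg/mL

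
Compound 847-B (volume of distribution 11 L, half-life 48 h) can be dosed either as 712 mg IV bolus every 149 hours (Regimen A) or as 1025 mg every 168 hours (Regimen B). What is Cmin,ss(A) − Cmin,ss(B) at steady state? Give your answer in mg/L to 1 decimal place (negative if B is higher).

Regimen A: f = (1/2)^(149/48) ≈ 0.1163; Cmin,ss = (712/11)·f/(1−f) ≈ 8.518 mg/L.
Regimen B: f = (1/2)^(168/48) ≈ 0.0884; Cmin,ss = (1025/11)·f/(1−f) ≈ 9.036 mg/L.
Difference ≈ 8.518 − 9.036 ≈ -0.518 mg/L.

-0.5 mg/L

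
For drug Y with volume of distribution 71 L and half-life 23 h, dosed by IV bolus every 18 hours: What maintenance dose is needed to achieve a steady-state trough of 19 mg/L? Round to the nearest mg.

τ/t½ = 18/23 ≈ 0.78261, so f = (1/2)^(18/23) ≈ 0.581315.
Cmin,ss = (D/Vd)·f/(1−f), so D = Cmin,ss·Vd·(1−f)/f.
D = 19 × 71 × (1−f)/f ≈ 19 × 71 × 0.72024 ≈ 971.60 mg.

972 mg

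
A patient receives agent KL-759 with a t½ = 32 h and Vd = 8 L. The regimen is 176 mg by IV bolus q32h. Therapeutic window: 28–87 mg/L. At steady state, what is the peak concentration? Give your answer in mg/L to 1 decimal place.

44.0 mg/L

τ = 32 h = 1 half-life, so f = (1/2)^1 = 0.5.
Accumulation ratio R = 1/(1 − f) = 1/0.5 = 2/1.
Single-dose peak C₀ = D/Vd = 176/8 = 22 mg/L.
Steady-state peak Cmax,ss = C₀·R = 22 × 2/1 ≈ 44.000 mg/L.
Peak 44.0 mg/L vs MTC 87 mg/L: below toxic threshold.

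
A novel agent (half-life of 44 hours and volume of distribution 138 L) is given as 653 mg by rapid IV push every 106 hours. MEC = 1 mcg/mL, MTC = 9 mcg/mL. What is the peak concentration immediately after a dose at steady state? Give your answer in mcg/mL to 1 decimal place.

k = ln2/t½ = ln2/44 ≈ 0.015753 h⁻¹; fraction remaining f = e^(−kτ) = e^(−0.015753×106) ≈ 0.1883.
At steady state, accumulation factor R = 1/(1 − e^(−kτ)) ≈ 1.2320.
Single-dose peak C₀ = D/Vd = 653/138 ≈ 4.732 mcg/mL.
Steady-state peak Cmax,ss = C₀·R ≈ 4.732 × 1.2320 ≈ 5.830 mcg/mL.
Peak 5.8 mcg/mL vs MTC 9 mcg/mL: below toxic threshold.

5.8 mcg/mL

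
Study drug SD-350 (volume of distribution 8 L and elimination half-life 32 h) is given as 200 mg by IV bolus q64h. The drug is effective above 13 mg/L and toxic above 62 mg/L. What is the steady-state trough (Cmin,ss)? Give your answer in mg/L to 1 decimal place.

The dosing interval is 2 half-lives, so f = 2^(−2) = 0.25.
Accumulation ratio R = 1/(1 − f) = 1/0.75 = 4/3.
Single-dose peak C₀ = D/Vd = 200/8 = 25 mg/L.
Steady-state peak Cmax,ss = C₀·R = 25 × 4/3 ≈ 33.333 mg/L.
Steady-state trough Cmin,ss = Cmax,ss·f ≈ 33.333 × 0.25 ≈ 8.333 mg/L.
Trough 8.3 mg/L vs MEC 13 mg/L: subtherapeutic.

8.3 mg/L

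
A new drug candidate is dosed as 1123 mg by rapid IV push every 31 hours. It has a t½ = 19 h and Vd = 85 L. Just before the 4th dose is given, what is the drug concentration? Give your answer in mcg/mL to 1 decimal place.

f = (1/2)^(τ/t½) = (1/2)^(31/19) ≈ 0.3227.
C₀ = D/Vd = 1123/85 ≈ 13.212 mcg/mL.
Before the 4th dose, 3 doses have been given. Superposition: Cmin = C₀·(f + f² + … + f^3).
≈ 13.212 × (0.3227 + 0.1041 + 0.0336) ≈ 13.212 × 0.4604 ≈ 6.083 mcg/mL.

6.1 mcg/mL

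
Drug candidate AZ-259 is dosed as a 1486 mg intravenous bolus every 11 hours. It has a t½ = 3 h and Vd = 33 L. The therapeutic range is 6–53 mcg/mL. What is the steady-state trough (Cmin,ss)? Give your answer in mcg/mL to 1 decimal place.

3.8 mcg/mL

τ/t½ = 11/3 ≈ 3.6667, so fraction remaining f = (1/2)^(11/3) ≈ 0.0787.
Accumulation ratio R = 1/(1 − f) ≈ 1/0.9213 ≈ 1.0854.
Each bolus raises the concentration by D/Vd = 1486/33 ≈ 45.030 mcg/mL.
Cmax,ss = C₀/(1 − f) ≈ 45.030/0.9213 ≈ 48.877 mcg/mL.
Steady-state trough Cmin,ss = Cmax,ss·f ≈ 48.877 × 0.0787 ≈ 3.847 mcg/mL.
Trough 3.8 mcg/mL vs MEC 6 mcg/mL: subtherapeutic.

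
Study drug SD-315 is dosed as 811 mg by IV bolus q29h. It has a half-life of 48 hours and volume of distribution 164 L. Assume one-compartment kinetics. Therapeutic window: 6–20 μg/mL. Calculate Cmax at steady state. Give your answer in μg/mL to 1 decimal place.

14.5 μg/mL

τ/t½ = 29/48 ≈ 0.60417, so fraction remaining f = (1/2)^(29/48) ≈ 0.6579.
At steady state, accumulation factor R = 1/(1 − e^(−kτ)) ≈ 2.9231.
Each bolus raises the concentration by D/Vd = 811/164 ≈ 4.945 μg/mL.
Steady-state peak Cmax,ss = C₀·R ≈ 4.945 × 2.9231 ≈ 14.455 μg/mL.
Peak 14.5 μg/mL vs MTC 20 μg/mL: below toxic threshold.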